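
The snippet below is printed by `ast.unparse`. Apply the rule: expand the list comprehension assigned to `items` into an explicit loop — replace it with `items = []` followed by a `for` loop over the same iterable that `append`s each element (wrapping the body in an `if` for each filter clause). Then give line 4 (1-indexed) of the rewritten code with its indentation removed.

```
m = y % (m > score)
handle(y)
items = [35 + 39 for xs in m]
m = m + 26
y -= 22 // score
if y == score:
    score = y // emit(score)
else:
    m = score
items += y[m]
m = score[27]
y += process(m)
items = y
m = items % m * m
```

Transformed code:
m = y % (m > score)
handle(y)
items = []
for xs in m:
    items.append(35 + 39)
m = m + 26
y -= 22 // score
if y == score:
    score = y // emit(score)
else:
    m = score
items += y[m]
m = score[27]
y += process(m)
items = y
m = items % m * m

for xs in m:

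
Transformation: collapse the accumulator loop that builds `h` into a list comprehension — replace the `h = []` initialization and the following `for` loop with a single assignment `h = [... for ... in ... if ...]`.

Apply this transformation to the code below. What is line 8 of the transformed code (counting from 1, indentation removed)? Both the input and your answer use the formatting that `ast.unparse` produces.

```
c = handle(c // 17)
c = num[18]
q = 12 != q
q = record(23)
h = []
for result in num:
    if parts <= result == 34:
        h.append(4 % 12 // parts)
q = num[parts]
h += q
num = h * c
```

num = h * c

Transformed code:
c = handle(c // 17)
c = num[18]
q = 12 != q
q = record(23)
h = [4 % 12 // parts for result in num if parts <= result == 34]
q = num[parts]
h += q
num = h * c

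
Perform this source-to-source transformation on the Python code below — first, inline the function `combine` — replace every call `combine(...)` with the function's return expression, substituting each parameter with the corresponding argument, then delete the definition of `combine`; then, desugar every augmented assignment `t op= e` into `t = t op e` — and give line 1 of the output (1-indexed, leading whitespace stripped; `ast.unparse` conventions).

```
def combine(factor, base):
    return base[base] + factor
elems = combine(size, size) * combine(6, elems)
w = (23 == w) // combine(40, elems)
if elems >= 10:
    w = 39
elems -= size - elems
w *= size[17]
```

Transformed code:
elems = (size[size] + size) * (elems[elems] + 6)
w = (23 == w) // (elems[elems] + 40)
if elems >= 10:
    w = 39
elems = elems - (size - elems)
w = w * size[17]

elems = (size[size] + size) * (elems[elems] + 6)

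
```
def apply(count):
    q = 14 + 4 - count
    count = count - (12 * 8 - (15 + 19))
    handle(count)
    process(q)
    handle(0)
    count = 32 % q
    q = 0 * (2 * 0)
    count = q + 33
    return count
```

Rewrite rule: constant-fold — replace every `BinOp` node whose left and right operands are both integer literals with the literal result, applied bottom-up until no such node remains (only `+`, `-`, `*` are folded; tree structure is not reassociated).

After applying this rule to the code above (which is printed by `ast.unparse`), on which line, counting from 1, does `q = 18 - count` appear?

Transformed code:
def apply(count):
    q = 18 - count
    count = count - 62
    handle(count)
    process(q)
    handle(0)
    count = 32 % q
    q = 0
    count = q + 33
    return count

2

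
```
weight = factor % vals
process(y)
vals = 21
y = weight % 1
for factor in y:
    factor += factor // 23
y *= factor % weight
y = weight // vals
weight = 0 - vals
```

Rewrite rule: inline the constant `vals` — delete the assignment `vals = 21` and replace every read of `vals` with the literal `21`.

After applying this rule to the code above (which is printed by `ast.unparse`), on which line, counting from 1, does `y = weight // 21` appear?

Transformed code:
weight = factor % 21
process(y)
y = weight % 1
for factor in y:
    factor += factor // 23
y *= factor % weight
y = weight // 21
weight = 0 - 21

7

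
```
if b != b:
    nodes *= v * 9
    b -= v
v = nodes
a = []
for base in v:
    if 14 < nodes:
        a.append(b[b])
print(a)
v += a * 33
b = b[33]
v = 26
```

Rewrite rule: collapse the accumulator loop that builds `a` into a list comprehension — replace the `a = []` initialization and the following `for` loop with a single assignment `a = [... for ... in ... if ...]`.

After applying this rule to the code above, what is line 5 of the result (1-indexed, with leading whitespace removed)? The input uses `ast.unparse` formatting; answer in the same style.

a = [b[b] for base in v if 14 < nodes]

Transformed code:
if b != b:
    nodes *= v * 9
    b -= v
v = nodes
a = [b[b] for base in v if 14 < nodes]
print(a)
v += a * 33
b = b[33]
v = 26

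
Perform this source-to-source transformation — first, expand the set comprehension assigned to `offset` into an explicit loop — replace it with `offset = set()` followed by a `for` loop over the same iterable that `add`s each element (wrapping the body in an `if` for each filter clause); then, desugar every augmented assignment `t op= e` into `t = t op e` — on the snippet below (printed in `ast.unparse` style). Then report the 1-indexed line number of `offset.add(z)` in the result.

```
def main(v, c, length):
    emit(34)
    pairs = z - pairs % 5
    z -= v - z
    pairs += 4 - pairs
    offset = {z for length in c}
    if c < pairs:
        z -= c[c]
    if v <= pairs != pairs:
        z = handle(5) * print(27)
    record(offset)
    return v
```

Transformed code:
def main(v, c, length):
    emit(34)
    pairs = z - pairs % 5
    z = z - (v - z)
    pairs = pairs + (4 - pairs)
    offset = set()
    for length in c:
        offset.add(z)
    if c < pairs:
        z = z - c[c]
    if v <= pairs != pairs:
        z = handle(5) * print(27)
    record(offset)
    return v

8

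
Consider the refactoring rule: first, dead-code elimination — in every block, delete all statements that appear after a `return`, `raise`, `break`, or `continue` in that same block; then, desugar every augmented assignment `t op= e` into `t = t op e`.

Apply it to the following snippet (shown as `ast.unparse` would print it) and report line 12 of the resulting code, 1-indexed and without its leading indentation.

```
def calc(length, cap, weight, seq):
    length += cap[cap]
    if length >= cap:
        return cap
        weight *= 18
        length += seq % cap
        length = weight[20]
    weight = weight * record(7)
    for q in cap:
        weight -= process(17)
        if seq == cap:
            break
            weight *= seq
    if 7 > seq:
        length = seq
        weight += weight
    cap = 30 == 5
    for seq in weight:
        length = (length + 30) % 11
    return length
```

Transformed code:
def calc(length, cap, weight, seq):
    length = length + cap[cap]
    if length >= cap:
        return cap
    weight = weight * record(7)
    for q in cap:
        weight = weight - process(17)
        if seq == cap:
            break
    if 7 > seq:
        length = seq
        weight = weight + weight
    cap = 30 == 5
    for seq in weight:
        length = (length + 30) % 11
    return length

weight = weight + weight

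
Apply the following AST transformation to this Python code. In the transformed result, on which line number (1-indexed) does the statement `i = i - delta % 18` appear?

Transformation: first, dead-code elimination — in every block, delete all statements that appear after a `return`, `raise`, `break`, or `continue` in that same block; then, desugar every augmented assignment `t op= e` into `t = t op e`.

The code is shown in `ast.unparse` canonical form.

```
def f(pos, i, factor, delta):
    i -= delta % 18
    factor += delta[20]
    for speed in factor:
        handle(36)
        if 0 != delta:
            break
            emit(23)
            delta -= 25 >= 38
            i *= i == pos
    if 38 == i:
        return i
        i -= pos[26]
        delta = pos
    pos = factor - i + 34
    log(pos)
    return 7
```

2

Transformed code:
def f(pos, i, factor, delta):
    i = i - delta % 18
    factor = factor + delta[20]
    for speed in factor:
        handle(36)
        if 0 != delta:
            break
    if 38 == i:
        return i
    pos = factor - i + 34
    log(pos)
    return 7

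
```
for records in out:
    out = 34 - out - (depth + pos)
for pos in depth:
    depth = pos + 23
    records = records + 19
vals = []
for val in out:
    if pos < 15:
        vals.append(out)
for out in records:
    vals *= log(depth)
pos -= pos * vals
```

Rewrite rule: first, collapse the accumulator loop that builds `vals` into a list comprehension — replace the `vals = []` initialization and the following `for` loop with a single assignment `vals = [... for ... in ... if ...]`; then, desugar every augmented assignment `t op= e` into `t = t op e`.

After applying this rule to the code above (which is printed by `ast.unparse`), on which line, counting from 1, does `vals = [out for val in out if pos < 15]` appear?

6

Transformed code:
for records in out:
    out = 34 - out - (depth + pos)
for pos in depth:
    depth = pos + 23
    records = records + 19
vals = [out for val in out if pos < 15]
for out in records:
    vals = vals * log(depth)
pos = pos - pos * vals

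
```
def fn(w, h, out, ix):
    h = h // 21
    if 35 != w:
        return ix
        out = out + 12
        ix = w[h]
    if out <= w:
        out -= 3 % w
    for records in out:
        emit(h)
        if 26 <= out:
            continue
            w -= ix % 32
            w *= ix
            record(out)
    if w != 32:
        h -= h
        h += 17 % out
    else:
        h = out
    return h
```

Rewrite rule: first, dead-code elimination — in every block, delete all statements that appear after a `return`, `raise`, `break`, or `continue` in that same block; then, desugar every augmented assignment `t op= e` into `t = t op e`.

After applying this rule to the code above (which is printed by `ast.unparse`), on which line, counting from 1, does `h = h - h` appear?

12

Transformed code:
def fn(w, h, out, ix):
    h = h // 21
    if 35 != w:
        return ix
    if out <= w:
        out = out - 3 % w
    for records in out:
        emit(h)
        if 26 <= out:
            continue
    if w != 32:
        h = h - h
        h = h + 17 % out
    else:
        h = out
    return h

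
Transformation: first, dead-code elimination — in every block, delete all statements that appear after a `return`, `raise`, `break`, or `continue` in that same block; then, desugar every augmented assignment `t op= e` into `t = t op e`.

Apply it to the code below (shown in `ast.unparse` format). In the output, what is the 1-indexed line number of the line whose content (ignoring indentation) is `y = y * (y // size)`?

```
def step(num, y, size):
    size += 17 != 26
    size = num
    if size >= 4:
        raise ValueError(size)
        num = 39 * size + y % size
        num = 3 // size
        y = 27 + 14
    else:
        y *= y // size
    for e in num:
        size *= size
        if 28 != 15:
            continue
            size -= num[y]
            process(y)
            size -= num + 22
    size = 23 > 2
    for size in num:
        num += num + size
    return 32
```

7

Transformed code:
def step(num, y, size):
    size = size + (17 != 26)
    size = num
    if size >= 4:
        raise ValueError(size)
    else:
        y = y * (y // size)
    for e in num:
        size = size * size
        if 28 != 15:
            continue
    size = 23 > 2
    for size in num:
        num = num + (num + size)
    return 32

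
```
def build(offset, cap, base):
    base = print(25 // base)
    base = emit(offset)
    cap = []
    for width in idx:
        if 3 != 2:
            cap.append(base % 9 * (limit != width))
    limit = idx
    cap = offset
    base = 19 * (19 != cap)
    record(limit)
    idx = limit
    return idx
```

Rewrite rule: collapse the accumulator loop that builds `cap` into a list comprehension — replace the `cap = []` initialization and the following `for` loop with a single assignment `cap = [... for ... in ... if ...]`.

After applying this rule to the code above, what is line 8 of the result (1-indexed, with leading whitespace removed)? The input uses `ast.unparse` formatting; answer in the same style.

Transformed code:
def build(offset, cap, base):
    base = print(25 // base)
    base = emit(offset)
    cap = [base % 9 * (limit != width) for width in idx if 3 != 2]
    limit = idx
    cap = offset
    base = 19 * (19 != cap)
    record(limit)
    idx = limit
    return idx

record(limit)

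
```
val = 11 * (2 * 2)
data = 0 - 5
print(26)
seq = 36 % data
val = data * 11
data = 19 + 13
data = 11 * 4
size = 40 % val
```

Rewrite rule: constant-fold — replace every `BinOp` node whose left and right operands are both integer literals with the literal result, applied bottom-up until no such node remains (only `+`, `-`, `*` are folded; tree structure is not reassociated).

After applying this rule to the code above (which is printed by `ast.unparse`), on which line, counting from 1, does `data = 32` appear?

6

Transformed code:
val = 44
data = -5
print(26)
seq = 36 % data
val = data * 11
data = 32
data = 44
size = 40 % val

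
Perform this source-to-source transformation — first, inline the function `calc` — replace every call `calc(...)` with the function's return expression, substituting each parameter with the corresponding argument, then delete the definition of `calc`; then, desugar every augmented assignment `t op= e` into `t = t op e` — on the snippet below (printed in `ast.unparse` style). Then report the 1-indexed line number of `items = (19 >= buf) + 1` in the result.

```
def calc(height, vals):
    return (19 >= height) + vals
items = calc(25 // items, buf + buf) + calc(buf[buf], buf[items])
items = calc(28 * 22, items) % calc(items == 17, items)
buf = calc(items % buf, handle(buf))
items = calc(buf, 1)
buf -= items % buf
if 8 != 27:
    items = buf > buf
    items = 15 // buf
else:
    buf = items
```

Transformed code:
items = (19 >= 25 // items) + (buf + buf) + ((19 >= buf[buf]) + buf[items])
items = ((19 >= 28 * 22) + items) % ((19 >= (items == 17)) + items)
buf = (19 >= items % buf) + handle(buf)
items = (19 >= buf) + 1
buf = buf - items % buf
if 8 != 27:
    items = buf > buf
    items = 15 // buf
else:
    buf = items

4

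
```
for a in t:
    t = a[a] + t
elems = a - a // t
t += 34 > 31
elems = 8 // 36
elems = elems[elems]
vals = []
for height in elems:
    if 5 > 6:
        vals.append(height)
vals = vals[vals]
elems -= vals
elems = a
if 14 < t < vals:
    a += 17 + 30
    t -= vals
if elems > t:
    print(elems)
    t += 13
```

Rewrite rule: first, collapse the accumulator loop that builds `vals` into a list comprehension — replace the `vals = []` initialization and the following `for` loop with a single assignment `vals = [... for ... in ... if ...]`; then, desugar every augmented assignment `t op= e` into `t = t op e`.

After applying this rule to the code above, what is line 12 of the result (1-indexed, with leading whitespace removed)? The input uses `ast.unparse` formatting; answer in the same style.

a = a + (17 + 30)

Transformed code:
for a in t:
    t = a[a] + t
elems = a - a // t
t = t + (34 > 31)
elems = 8 // 36
elems = elems[elems]
vals = [height for height in elems if 5 > 6]
vals = vals[vals]
elems = elems - vals
elems = a
if 14 < t < vals:
    a = a + (17 + 30)
    t = t - vals
if elems > t:
    print(elems)
    t = t + 13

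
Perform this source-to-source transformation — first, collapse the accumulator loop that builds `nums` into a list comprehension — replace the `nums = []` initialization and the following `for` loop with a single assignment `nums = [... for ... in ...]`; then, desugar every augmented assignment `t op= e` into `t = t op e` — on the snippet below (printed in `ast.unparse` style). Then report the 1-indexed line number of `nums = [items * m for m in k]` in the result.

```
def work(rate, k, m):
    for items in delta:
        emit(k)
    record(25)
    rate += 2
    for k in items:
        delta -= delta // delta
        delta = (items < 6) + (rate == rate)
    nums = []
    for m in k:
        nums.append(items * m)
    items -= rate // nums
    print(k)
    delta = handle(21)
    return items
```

9

Transformed code:
def work(rate, k, m):
    for items in delta:
        emit(k)
    record(25)
    rate = rate + 2
    for k in items:
        delta = delta - delta // delta
        delta = (items < 6) + (rate == rate)
    nums = [items * m for m in k]
    items = items - rate // nums
    print(k)
    delta = handle(21)
    return items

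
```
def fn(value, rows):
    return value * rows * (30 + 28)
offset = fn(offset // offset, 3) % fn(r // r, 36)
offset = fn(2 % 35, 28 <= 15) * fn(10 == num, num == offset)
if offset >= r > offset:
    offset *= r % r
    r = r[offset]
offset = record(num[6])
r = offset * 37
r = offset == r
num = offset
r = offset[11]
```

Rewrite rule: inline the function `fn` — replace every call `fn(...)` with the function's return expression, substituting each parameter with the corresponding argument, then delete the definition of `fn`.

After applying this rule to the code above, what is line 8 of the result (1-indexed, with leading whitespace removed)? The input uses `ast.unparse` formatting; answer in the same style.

r = offset == r

Transformed code:
offset = offset // offset * 3 * (30 + 28) % (r // r * 36 * (30 + 28))
offset = 2 % 35 * (28 <= 15) * (30 + 28) * ((10 == num) * (num == offset) * (30 + 28))
if offset >= r > offset:
    offset *= r % r
    r = r[offset]
offset = record(num[6])
r = offset * 37
r = offset == r
num = offset
r = offset[11]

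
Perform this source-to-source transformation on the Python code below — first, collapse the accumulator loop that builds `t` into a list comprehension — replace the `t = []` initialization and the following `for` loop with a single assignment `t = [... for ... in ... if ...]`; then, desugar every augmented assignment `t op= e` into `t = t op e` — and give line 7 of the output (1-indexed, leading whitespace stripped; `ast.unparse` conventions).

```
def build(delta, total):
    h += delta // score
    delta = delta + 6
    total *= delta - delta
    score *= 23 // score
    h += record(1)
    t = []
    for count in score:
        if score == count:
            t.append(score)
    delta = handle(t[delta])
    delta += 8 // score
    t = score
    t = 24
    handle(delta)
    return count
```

t = [score for count in score if score == count]

Transformed code:
def build(delta, total):
    h = h + delta // score
    delta = delta + 6
    total = total * (delta - delta)
    score = score * (23 // score)
    h = h + record(1)
    t = [score for count in score if score == count]
    delta = handle(t[delta])
    delta = delta + 8 // score
    t = score
    t = 24
    handle(delta)
    return count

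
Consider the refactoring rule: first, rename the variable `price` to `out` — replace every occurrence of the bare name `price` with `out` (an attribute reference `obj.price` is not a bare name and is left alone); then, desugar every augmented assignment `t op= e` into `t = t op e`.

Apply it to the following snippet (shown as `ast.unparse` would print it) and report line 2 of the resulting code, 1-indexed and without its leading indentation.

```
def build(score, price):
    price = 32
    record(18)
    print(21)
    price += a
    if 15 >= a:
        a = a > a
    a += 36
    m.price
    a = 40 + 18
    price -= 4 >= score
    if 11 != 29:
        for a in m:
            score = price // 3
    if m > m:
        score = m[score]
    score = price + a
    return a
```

Transformed code:
def build(score, out):
    out = 32
    record(18)
    print(21)
    out = out + a
    if 15 >= a:
        a = a > a
    a = a + 36
    m.price
    a = 40 + 18
    out = out - (4 >= score)
    if 11 != 29:
        for a in m:
            score = out // 3
    if m > m:
        score = m[score]
    score = out + a
    return a

out = 32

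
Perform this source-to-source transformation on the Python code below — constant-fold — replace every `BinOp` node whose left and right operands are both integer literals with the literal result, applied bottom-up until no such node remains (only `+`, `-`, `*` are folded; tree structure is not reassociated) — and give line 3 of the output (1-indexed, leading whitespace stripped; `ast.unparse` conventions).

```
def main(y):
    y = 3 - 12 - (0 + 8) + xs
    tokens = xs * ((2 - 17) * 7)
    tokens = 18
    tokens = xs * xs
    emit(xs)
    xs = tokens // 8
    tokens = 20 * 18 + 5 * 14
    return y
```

tokens = xs * -105

Transformed code:
def main(y):
    y = -17 + xs
    tokens = xs * -105
    tokens = 18
    tokens = xs * xs
    emit(xs)
    xs = tokens // 8
    tokens = 430
    return y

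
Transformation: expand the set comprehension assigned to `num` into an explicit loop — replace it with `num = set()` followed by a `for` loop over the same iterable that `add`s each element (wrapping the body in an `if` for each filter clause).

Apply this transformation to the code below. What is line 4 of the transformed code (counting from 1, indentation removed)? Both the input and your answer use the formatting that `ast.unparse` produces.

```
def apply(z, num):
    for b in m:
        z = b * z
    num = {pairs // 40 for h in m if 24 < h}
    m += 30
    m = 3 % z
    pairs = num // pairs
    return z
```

num = set()

Transformed code:
def apply(z, num):
    for b in m:
        z = b * z
    num = set()
    for h in m:
        if 24 < h:
            num.add(pairs // 40)
    m += 30
    m = 3 % z
    pairs = num // pairs
    return z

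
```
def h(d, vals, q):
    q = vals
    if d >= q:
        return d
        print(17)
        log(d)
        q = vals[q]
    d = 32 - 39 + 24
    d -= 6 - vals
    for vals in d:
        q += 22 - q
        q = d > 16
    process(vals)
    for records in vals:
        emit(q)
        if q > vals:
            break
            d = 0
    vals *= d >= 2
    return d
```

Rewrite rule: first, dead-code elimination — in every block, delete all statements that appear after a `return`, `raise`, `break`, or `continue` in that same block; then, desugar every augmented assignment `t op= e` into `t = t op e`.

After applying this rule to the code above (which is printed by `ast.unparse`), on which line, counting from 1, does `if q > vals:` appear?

Transformed code:
def h(d, vals, q):
    q = vals
    if d >= q:
        return d
    d = 32 - 39 + 24
    d = d - (6 - vals)
    for vals in d:
        q = q + (22 - q)
        q = d > 16
    process(vals)
    for records in vals:
        emit(q)
        if q > vals:
            break
    vals = vals * (d >= 2)
    return d

13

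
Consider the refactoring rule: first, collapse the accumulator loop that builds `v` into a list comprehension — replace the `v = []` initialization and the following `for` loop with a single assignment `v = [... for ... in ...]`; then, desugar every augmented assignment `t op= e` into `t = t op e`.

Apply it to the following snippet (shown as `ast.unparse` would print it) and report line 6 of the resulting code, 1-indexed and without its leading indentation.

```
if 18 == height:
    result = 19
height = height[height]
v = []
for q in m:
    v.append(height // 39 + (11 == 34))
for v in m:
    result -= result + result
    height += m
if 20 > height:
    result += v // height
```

Transformed code:
if 18 == height:
    result = 19
height = height[height]
v = [height // 39 + (11 == 34) for q in m]
for v in m:
    result = result - (result + result)
    height = height + m
if 20 > height:
    result = result + v // height

result = result - (result + result)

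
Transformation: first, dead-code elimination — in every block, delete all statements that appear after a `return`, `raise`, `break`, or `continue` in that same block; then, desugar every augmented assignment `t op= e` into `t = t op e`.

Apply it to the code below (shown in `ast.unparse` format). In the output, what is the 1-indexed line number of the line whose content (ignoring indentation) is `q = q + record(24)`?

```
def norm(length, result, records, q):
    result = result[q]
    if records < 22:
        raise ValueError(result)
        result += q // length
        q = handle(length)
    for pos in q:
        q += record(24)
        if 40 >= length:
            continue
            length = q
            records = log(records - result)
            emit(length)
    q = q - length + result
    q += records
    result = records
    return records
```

Transformed code:
def norm(length, result, records, q):
    result = result[q]
    if records < 22:
        raise ValueError(result)
    for pos in q:
        q = q + record(24)
        if 40 >= length:
            continue
    q = q - length + result
    q = q + records
    result = records
    return records

6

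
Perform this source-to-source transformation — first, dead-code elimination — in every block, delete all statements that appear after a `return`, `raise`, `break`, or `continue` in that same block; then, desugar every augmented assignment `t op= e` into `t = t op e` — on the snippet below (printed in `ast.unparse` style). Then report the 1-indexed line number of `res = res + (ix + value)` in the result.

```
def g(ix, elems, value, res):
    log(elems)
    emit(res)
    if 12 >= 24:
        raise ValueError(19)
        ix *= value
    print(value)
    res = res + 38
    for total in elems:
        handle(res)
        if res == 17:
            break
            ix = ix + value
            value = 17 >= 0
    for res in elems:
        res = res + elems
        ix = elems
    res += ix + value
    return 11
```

15

Transformed code:
def g(ix, elems, value, res):
    log(elems)
    emit(res)
    if 12 >= 24:
        raise ValueError(19)
    print(value)
    res = res + 38
    for total in elems:
        handle(res)
        if res == 17:
            break
    for res in elems:
        res = res + elems
        ix = elems
    res = res + (ix + value)
    return 11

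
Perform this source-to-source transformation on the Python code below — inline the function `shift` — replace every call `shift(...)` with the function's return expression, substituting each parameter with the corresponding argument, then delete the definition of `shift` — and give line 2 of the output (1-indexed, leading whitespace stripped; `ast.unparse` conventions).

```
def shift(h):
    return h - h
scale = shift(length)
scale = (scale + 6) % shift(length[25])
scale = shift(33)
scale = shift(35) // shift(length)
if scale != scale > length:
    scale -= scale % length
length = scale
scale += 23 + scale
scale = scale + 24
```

scale = (scale + 6) % (length[25] - length[25])

Transformed code:
scale = length - length
scale = (scale + 6) % (length[25] - length[25])
scale = 33 - 33
scale = (35 - 35) // (length - length)
if scale != scale > length:
    scale -= scale % length
length = scale
scale += 23 + scale
scale = scale + 24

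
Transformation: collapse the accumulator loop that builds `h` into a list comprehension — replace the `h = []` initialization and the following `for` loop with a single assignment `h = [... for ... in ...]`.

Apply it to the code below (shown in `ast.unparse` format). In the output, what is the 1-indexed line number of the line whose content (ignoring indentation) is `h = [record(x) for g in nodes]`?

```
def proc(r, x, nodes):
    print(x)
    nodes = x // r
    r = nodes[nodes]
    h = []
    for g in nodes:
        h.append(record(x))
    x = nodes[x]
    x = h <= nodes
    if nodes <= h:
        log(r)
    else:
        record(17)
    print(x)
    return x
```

Transformed code:
def proc(r, x, nodes):
    print(x)
    nodes = x // r
    r = nodes[nodes]
    h = [record(x) for g in nodes]
    x = nodes[x]
    x = h <= nodes
    if nodes <= h:
        log(r)
    else:
        record(17)
    print(x)
    return x

5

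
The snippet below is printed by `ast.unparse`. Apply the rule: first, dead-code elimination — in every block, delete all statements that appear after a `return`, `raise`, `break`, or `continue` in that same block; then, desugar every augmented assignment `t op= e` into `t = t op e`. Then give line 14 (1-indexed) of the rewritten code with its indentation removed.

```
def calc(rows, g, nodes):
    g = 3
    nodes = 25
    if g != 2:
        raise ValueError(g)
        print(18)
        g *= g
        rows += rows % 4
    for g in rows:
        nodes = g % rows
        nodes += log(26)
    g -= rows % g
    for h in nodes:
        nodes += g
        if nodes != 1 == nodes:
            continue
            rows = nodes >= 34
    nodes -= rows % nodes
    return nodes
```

nodes = nodes - rows % nodes

Transformed code:
def calc(rows, g, nodes):
    g = 3
    nodes = 25
    if g != 2:
        raise ValueError(g)
    for g in rows:
        nodes = g % rows
        nodes = nodes + log(26)
    g = g - rows % g
    for h in nodes:
        nodes = nodes + g
        if nodes != 1 == nodes:
            continue
    nodes = nodes - rows % nodes
    return nodes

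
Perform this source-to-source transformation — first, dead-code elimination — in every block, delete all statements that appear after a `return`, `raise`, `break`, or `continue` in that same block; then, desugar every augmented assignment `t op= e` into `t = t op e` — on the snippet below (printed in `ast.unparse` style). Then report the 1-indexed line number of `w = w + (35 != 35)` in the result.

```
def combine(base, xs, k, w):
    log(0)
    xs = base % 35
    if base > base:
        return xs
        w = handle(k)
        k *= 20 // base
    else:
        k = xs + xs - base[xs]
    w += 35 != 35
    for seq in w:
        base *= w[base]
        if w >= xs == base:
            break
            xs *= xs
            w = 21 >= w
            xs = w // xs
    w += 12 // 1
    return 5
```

8

Transformed code:
def combine(base, xs, k, w):
    log(0)
    xs = base % 35
    if base > base:
        return xs
    else:
        k = xs + xs - base[xs]
    w = w + (35 != 35)
    for seq in w:
        base = base * w[base]
        if w >= xs == base:
            break
    w = w + 12 // 1
    return 5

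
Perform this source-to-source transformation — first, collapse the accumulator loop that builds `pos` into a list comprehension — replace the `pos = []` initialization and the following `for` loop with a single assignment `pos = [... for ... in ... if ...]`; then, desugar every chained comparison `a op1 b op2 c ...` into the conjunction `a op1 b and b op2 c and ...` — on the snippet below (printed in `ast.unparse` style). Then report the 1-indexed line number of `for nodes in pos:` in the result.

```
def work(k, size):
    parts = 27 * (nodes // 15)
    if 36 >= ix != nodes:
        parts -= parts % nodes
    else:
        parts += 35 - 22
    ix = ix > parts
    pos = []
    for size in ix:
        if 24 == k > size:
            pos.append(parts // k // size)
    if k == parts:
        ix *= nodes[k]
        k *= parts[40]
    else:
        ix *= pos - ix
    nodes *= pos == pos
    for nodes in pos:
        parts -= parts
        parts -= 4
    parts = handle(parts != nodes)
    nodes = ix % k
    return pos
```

Transformed code:
def work(k, size):
    parts = 27 * (nodes // 15)
    if 36 >= ix and ix != nodes:
        parts -= parts % nodes
    else:
        parts += 35 - 22
    ix = ix > parts
    pos = [parts // k // size for size in ix if 24 == k and k > size]
    if k == parts:
        ix *= nodes[k]
        k *= parts[40]
    else:
        ix *= pos - ix
    nodes *= pos == pos
    for nodes in pos:
        parts -= parts
        parts -= 4
    parts = handle(parts != nodes)
    nodes = ix % k
    return pos

15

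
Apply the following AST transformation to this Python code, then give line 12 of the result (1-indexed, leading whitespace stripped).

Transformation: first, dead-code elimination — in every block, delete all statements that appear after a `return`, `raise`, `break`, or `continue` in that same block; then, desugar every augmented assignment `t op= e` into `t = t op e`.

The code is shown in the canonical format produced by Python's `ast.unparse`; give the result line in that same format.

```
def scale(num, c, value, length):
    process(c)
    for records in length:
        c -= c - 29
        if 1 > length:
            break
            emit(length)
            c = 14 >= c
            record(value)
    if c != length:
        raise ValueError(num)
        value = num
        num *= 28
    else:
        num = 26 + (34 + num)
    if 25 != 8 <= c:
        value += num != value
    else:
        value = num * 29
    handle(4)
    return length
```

Transformed code:
def scale(num, c, value, length):
    process(c)
    for records in length:
        c = c - (c - 29)
        if 1 > length:
            break
    if c != length:
        raise ValueError(num)
    else:
        num = 26 + (34 + num)
    if 25 != 8 <= c:
        value = value + (num != value)
    else:
        value = num * 29
    handle(4)
    return length

value = value + (num != value)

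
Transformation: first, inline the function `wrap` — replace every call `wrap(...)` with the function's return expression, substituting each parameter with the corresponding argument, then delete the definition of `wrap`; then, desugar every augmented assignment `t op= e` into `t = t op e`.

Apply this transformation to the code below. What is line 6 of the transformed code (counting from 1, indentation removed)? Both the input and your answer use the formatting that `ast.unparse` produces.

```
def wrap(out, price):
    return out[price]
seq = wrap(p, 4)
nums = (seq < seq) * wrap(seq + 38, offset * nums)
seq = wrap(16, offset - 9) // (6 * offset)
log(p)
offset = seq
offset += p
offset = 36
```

Transformed code:
seq = p[4]
nums = (seq < seq) * (seq + 38)[offset * nums]
seq = 16[offset - 9] // (6 * offset)
log(p)
offset = seq
offset = offset + p
offset = 36

offset = offset + p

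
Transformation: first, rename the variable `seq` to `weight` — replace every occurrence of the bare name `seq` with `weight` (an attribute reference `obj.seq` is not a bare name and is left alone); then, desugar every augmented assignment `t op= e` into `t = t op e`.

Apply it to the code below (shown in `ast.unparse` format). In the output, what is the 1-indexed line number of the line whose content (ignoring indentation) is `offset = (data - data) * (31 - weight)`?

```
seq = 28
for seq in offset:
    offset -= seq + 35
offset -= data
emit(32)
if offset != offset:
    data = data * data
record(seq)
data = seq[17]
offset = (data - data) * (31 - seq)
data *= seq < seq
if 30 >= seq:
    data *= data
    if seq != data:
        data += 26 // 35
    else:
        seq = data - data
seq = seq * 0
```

10

Transformed code:
weight = 28
for weight in offset:
    offset = offset - (weight + 35)
offset = offset - data
emit(32)
if offset != offset:
    data = data * data
record(weight)
data = weight[17]
offset = (data - data) * (31 - weight)
data = data * (weight < weight)
if 30 >= weight:
    data = data * data
    if weight != data:
        data = data + 26 // 35
    else:
        weight = data - data
weight = weight * 0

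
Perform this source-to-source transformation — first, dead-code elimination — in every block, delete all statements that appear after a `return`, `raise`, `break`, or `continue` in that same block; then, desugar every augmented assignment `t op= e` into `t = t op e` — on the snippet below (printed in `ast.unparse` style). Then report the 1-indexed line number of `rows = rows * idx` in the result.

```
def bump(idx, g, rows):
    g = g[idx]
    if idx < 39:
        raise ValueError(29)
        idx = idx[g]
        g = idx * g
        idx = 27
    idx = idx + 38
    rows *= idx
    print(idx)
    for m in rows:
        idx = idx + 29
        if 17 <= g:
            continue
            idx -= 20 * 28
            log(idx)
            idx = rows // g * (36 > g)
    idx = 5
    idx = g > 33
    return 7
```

Transformed code:
def bump(idx, g, rows):
    g = g[idx]
    if idx < 39:
        raise ValueError(29)
    idx = idx + 38
    rows = rows * idx
    print(idx)
    for m in rows:
        idx = idx + 29
        if 17 <= g:
            continue
    idx = 5
    idx = g > 33
    return 7

6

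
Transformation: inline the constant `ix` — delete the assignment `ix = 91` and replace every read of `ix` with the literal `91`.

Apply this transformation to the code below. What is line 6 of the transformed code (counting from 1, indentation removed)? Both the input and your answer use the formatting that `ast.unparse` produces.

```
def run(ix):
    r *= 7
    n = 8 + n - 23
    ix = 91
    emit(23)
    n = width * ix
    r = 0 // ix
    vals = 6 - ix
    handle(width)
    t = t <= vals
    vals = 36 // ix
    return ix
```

Transformed code:
def run(ix):
    r *= 7
    n = 8 + n - 23
    emit(23)
    n = width * 91
    r = 0 // 91
    vals = 6 - 91
    handle(width)
    t = t <= vals
    vals = 36 // 91
    return 91

r = 0 // 91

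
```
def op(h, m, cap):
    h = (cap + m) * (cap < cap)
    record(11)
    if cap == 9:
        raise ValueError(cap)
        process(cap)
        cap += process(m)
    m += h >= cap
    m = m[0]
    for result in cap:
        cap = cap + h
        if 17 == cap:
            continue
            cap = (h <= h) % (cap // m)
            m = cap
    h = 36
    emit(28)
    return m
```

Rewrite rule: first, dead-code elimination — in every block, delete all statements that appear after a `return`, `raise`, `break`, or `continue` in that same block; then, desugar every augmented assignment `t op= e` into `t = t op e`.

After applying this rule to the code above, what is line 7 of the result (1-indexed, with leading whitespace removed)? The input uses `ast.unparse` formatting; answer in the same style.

Transformed code:
def op(h, m, cap):
    h = (cap + m) * (cap < cap)
    record(11)
    if cap == 9:
        raise ValueError(cap)
    m = m + (h >= cap)
    m = m[0]
    for result in cap:
        cap = cap + h
        if 17 == cap:
            continue
    h = 36
    emit(28)
    return m

m = m[0]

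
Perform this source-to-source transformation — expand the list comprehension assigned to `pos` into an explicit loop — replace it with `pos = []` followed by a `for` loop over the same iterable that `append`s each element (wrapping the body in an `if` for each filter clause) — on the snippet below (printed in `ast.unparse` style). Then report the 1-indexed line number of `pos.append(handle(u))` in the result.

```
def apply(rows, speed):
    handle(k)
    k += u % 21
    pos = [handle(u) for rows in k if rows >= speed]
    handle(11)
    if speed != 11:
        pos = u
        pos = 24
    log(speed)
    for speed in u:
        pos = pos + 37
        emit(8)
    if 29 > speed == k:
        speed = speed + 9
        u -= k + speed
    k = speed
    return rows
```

Transformed code:
def apply(rows, speed):
    handle(k)
    k += u % 21
    pos = []
    for rows in k:
        if rows >= speed:
            pos.append(handle(u))
    handle(11)
    if speed != 11:
        pos = u
        pos = 24
    log(speed)
    for speed in u:
        pos = pos + 37
        emit(8)
    if 29 > speed == k:
        speed = speed + 9
        u -= k + speed
    k = speed
    return rows

7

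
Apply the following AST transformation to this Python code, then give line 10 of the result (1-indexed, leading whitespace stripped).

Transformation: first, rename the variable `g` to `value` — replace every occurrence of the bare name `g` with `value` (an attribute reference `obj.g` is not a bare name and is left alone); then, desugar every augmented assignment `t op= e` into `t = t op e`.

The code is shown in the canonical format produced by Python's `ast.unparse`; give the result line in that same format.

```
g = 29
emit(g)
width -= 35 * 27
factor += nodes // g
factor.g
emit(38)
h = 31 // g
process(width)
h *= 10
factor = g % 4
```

factor = value % 4

Transformed code:
value = 29
emit(value)
width = width - 35 * 27
factor = factor + nodes // value
factor.g
emit(38)
h = 31 // value
process(width)
h = h * 10
factor = value % 4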